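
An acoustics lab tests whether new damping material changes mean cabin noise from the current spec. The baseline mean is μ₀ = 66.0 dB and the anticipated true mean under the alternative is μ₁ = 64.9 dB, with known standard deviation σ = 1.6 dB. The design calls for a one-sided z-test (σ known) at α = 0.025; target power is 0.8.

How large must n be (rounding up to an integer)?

n = 17

Standardized effect: d = |μ₁ − μ₀| / σ = |64.9 − 66.0| / 1.6 = 0.6875
Set Φ(δ − 1.960) = 0.8; then δ − 1.960 = Φ⁻¹(0.8) = 0.842, giving δ = 2.802.
δ = d·√n ⇒ n = (δ/d)² = (2.802 / 0.6875)² = 16.61.
Round up to the next whole unit.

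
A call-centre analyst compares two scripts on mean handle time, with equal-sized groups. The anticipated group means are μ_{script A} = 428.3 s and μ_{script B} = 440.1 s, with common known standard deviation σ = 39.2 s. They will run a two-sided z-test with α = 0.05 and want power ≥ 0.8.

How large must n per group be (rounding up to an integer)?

n = 174 per group

Standardized effect: d = |μ_{script A} − μ_{script B}| / σ = |428.3 − 440.1| / 39.2 = 0.3010
Set Φ(δ − 1.960) = 0.8; then δ − 1.960 = Φ⁻¹(0.8) = 0.842, giving δ = 2.802.
(For δ > 0 the lower-tail rejection region contributes negligibly to power, so the one-term inversion is standard.)
δ = d·√(n/2) ⇒ n = 2(δ/d)² = 2 × (2.802 / 0.3010)² = 173.24.
Rounding up, n = 174 per group.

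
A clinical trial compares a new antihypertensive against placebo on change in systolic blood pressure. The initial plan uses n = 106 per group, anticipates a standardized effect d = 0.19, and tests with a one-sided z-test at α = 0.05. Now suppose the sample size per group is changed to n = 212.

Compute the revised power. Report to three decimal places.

Power ≈ 0.622

With n = 212 per group: δ = d·√(n/2) = 0.19 × √(212/2) = 1.9562. Critical value z_{0.05} = 1.645.
Revised power = P(Z > 1.645 − δ) = Φ(0.311) = 0.6222.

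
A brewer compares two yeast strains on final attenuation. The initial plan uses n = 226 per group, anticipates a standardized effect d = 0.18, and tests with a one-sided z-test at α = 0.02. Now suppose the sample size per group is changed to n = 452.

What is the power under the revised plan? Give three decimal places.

With n = 452 per group: δ = d·√(n/2) = 0.18 × √(452/2) = 2.7060. Critical value z_{0.02} = 2.054.
Revised power = P(Z > 2.054 − δ) = Φ(0.652) = 0.7429.

Power ≈ 0.743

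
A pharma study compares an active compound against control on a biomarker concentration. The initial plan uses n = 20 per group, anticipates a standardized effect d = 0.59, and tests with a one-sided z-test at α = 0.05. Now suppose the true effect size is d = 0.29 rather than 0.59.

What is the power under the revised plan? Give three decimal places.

With d = 0.29: δ = d·√(n/2) = 0.29 × √(20/2) = 0.9171. Critical value z_{0.05} = 1.645.
Revised power = P(Z > 1.645 − δ) = Φ(-0.728) = 0.2334.

Power ≈ 0.233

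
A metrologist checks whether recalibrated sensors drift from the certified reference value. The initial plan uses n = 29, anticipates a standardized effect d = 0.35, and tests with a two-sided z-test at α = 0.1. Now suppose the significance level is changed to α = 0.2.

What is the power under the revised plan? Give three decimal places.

δ = d·√n = 0.35 × √29 = 1.8848 (unchanged). New critical value: z_{0.1} = 1.282.
Revised power = Φ(δ − 1.282) + Φ(−δ − 1.282) = Φ(0.603) + Φ(-3.166) = 0.7268 + 0.0008 = 0.7276.

Power ≈ 0.728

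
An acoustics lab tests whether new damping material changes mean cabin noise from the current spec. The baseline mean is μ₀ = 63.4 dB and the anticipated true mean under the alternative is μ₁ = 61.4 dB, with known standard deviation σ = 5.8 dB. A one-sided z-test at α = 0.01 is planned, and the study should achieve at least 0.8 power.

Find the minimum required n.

n = 85

Standardized effect: d = |μ₁ − μ₀| / σ = |61.4 − 63.4| / 5.8 = 0.3448
Set Φ(δ − 2.326) = 0.8; then δ − 2.326 = Φ⁻¹(0.8) = 0.842, giving δ = 3.168.
δ = d·√n ⇒ n = (δ/d)² = (3.168 / 0.3448)² = 84.40.
Round up to the next whole unit.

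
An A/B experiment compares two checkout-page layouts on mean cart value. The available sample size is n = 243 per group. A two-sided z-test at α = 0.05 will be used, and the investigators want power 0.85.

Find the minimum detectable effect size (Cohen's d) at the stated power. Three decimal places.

d ≈ 0.272

Required noncentrality: δ = z_{0.025} + z_{0.15} = 1.960 + 1.036 = 2.996.
(The second rejection-region term Φ(−δ − z_{α/2}) is negligible and dropped.)
δ = d·√(n/2) ⇒ d = δ/√(n/2) = 2.996/√(243/2) = 0.2718.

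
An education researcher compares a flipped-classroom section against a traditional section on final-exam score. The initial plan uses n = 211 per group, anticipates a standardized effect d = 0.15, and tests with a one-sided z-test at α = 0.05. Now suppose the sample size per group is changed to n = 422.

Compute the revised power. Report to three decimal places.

Power ≈ 0.703

With n = 422 per group: δ = d·√(n/2) = 0.15 × √(422/2) = 2.1789. Critical value z_{0.05} = 1.645.
Revised power = P(Z > 1.645 − δ) = Φ(0.534) = 0.7033.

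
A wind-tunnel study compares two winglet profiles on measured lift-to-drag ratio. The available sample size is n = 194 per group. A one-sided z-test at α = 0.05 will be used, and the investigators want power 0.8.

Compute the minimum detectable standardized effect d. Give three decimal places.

d ≈ 0.252

Required noncentrality: δ = z_{0.05} + z_{0.20} = 1.645 + 0.842 = 2.486.
δ = d·√(n/2) ⇒ d = δ/√(n/2) = 2.486/√(194/2) = 0.2525.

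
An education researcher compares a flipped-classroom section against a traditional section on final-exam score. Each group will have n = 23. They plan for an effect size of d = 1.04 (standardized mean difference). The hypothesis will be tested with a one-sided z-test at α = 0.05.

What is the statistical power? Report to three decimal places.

Power ≈ 0.970

Noncentrality parameter: δ = d·√(n/2) = 1.04 × √(23/2) = 3.5268
One-sided α = 0.05 → critical value z_{0.05} = 1.645.
Power = P(Z > 1.645 − δ) = Φ(1.882) = 0.9701.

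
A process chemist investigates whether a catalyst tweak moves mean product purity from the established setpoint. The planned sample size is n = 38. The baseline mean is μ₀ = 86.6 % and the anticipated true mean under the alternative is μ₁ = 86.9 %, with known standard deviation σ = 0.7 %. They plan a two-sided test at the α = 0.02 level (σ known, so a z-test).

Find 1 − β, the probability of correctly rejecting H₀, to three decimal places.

Power ≈ 0.624

Standardized effect: d = |μ₁ − μ₀| / σ = |86.9 − 86.6| / 0.7 = 0.4286
Noncentrality parameter: δ = d·√n = 0.4286 × √38 = 2.6419
Two-sided α = 0.02 → critical value z_{0.01} = 2.326.
Power = Φ(δ − 2.326) + Φ(−δ − 2.326) = Φ(0.316) + Φ(-4.968) = 0.6238 + 0.0000 = 0.6238.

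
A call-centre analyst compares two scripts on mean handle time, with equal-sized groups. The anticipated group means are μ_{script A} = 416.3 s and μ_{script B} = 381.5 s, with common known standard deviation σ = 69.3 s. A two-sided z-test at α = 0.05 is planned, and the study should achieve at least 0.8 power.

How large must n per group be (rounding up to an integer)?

n = 63 per group

Standardized effect: d = |μ_{script A} − μ_{script B}| / σ = |416.3 − 381.5| / 69.3 = 0.5022
For power 0.8 need Φ(δ − z_{0.025}) = 0.8, so δ = z_{0.025} + z_{0.20} = 1.960 + 0.842 = 2.802.
(Ignoring the negligible lower-tail rejection probability gives the usual closed-form inversion.)
δ = d·√(n/2) ⇒ n = 2(δ/d)² = 2 × (2.802 / 0.5022)² = 62.25.
Rounding up, n = 63 per group.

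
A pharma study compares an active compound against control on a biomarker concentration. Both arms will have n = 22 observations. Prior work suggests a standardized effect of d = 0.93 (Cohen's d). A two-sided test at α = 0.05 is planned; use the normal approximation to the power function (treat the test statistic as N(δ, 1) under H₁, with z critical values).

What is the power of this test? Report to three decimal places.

Power ≈ 0.870

Noncentrality parameter: λ = d·√(n/2) = 0.93 × √(22/2) = 3.0845
Critical value for a two-sided test at α = 0.05: z_{α/2} = 1.960.
Power = Φ(λ − 1.960) + Φ(−λ − 1.960) = Φ(1.124) + Φ(-5.044) = 0.8696 + 0.0000 = 0.8696.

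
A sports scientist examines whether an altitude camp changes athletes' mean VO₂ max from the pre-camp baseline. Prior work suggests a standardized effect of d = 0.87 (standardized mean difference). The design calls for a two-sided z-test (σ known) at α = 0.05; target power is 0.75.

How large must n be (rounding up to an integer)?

Set Φ(δ − 1.960) = 0.75; then δ − 1.960 = Φ⁻¹(0.75) = 0.674, giving δ = 2.634.
(Ignoring the negligible lower-tail rejection probability gives the usual closed-form inversion.)
δ = d·√n ⇒ n = (δ/d)² = (2.634 / 0.87)² = 9.17.
Round up to the next whole unit.

n = 10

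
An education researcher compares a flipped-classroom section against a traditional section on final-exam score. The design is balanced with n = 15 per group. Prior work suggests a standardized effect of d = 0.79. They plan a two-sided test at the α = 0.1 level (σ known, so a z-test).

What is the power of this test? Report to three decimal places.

Power ≈ 0.698

Noncentrality parameter: δ = d·√(n/2) = 0.79 × √(15/2) = 2.1635
Two-sided α = 0.1 → critical value z_{0.05} = 1.645.
Power = Φ(δ − 1.645) + Φ(−δ − 1.645) = Φ(0.519) + Φ(-3.808) = 0.6980 + 0.0001 = 0.6981.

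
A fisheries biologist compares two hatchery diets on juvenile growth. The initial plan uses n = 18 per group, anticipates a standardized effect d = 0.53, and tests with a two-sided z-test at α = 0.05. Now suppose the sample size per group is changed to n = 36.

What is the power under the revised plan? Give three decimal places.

With n = 36 per group: δ = d·√(n/2) = 0.53 × √(36/2) = 2.2486. Critical value z_{0.025} = 1.960.
Revised power = Φ(δ − 1.960) + Φ(−δ − 1.960) = Φ(0.289) + Φ(-4.209) = 0.6136 + 0.0000 = 0.6136.

Power ≈ 0.614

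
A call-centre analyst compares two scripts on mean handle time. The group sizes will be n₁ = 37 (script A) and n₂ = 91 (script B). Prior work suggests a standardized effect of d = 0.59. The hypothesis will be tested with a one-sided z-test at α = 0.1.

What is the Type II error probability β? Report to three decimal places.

Noncentrality parameter: δ = d / √(1/n₁ + 1/n₂) = 0.59 / √(1/37 + 1/91) = 3.0260
One-sided α = 0.1 → critical value z_{0.1} = 1.282.
Power = P(Z > 1.282 − δ) = Φ(1.744) = 0.9595.
Type II error: β = 1 − power = 1 − 0.9595 = 0.0405.

β ≈ 0.041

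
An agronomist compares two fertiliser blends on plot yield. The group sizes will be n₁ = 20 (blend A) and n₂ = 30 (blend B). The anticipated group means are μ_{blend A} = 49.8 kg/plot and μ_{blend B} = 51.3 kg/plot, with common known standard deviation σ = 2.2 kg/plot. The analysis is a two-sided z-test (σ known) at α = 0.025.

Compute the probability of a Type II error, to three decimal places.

β ≈ 0.452

Standardized effect: d = |μ_{blend A} − μ_{blend B}| / σ = |49.8 − 51.3| / 2.2 = 0.6818
Noncentrality parameter: δ = d / √(1/n₁ + 1/n₂) = 0.6818 / √(1/20 + 1/30) = 2.3619
Two-sided α = 0.025 → critical value z_{0.0125} = 2.241.
Power = Φ(δ − 2.241) + Φ(−δ − 2.241) = Φ(0.120) + Φ(-4.603) = 0.5480 + 0.0000 = 0.5480.
Type II error: β = 1 − power = 1 − 0.5480 = 0.4520.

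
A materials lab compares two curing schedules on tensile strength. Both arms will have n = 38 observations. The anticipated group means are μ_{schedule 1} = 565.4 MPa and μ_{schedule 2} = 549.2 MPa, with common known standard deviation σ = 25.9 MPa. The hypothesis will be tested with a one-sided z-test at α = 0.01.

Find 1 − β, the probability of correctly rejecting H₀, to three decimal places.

Power ≈ 0.655

Standardized effect: d = |μ_{schedule 1} − μ_{schedule 2}| / σ = |565.4 − 549.2| / 25.9 = 0.6255
Noncentrality parameter: δ = d·√(n/2) = 0.6255 × √(38/2) = 2.7264
Critical value for a one-sided test at α = 0.01: z_α = 2.326.
Power = Φ(δ − 2.326) = Φ(0.400) = 0.6554.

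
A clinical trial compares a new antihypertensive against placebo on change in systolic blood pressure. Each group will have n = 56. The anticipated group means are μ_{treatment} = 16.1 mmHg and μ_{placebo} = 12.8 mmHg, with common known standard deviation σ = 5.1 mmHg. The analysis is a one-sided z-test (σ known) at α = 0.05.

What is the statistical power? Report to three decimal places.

Standardized effect: d = |μ_{treatment} − μ_{placebo}| / σ = |16.1 − 12.8| / 5.1 = 0.6471
Noncentrality parameter: δ = d·√(n/2) = 0.6471 × √(56/2) = 3.4239
Critical value for a one-sided test at α = 0.05: z_α = 1.645.
Power = P(Z > 1.645 − δ) = Φ(1.779) = 0.9624.

Power ≈ 0.962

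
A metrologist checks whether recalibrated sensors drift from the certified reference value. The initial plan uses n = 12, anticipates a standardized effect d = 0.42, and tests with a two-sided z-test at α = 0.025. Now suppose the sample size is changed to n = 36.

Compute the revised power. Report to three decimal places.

Power ≈ 0.610

With n = 36: δ = d·√n = 0.42 × √36 = 2.5200. Critical value z_{0.0125} = 2.241.
Revised power = Φ(δ − 2.241) + Φ(−δ − 2.241) = Φ(0.279) + Φ(-4.761) = 0.6097 + 0.0000 = 0.6097.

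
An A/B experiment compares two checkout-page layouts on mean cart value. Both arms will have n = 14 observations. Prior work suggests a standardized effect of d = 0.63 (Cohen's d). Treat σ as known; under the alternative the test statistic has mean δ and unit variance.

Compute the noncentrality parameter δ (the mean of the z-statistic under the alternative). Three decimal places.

δ = d·√(n/2) = 0.63 × √(14/2) = 1.6668

δ ≈ 1.667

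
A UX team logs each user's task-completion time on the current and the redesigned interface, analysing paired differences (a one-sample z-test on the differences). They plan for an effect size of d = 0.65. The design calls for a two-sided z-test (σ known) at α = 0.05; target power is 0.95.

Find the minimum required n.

For power 0.95 need Φ(δ − z_{0.025}) = 0.95, so δ = z_{0.025} + z_{0.05} = 1.960 + 1.645 = 3.605.
(The Φ(−δ − z_{α/2}) term is vanishingly small for δ > 0 and is dropped in the standard sample-size formula.)
δ = d·√n ⇒ n = (δ/d)² = (3.605 / 0.65)² = 30.76.
Rounding up, n = 31.

n = 31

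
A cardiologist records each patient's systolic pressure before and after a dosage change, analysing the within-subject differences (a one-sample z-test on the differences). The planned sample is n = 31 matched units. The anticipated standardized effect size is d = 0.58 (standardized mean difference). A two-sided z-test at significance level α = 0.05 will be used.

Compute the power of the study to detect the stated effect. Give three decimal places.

Power ≈ 0.898

Noncentrality parameter: δ = d·√n = 0.58 × √31 = 3.2293
Critical value for a two-sided test at α = 0.05: z_{α/2} = 1.960.
Power = Φ(δ − 1.960) + Φ(−δ − 1.960) = Φ(1.269) + Φ(-5.189) = 0.8978 + 0.0000 = 0.8978.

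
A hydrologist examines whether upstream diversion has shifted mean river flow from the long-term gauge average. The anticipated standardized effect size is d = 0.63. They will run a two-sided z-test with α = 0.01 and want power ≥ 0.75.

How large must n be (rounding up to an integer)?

For power 0.75 need Φ(δ − z_{0.005}) = 0.75, so δ = z_{0.005} + z_{0.25} = 2.576 + 0.674 = 3.250.
(For δ > 0 the lower-tail rejection region contributes negligibly to power, so the one-term inversion is standard.)
δ = d·√n ⇒ n = (δ/d)² = (3.250 / 0.63)² = 26.62.
Rounding up, n = 27.

n = 27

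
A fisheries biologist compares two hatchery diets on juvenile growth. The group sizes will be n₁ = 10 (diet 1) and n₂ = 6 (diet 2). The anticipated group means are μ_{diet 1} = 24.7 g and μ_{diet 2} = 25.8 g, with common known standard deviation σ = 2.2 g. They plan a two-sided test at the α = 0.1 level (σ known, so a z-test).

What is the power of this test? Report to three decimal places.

Standardized effect: d = |μ_{diet 1} − μ_{diet 2}| / σ = |24.7 − 25.8| / 2.2 = 0.5000
Noncentrality parameter: δ = d / √(1/n₁ + 1/n₂) = 0.5000 / √(1/10 + 1/6) = 0.9682
Two-sided α = 0.1 → critical value z_{0.05} = 1.645.
Power = Φ(δ − 1.645) + Φ(−δ − 1.645) = Φ(-0.677) + Φ(-2.613) = 0.2493 + 0.0045 = 0.2538.

Power ≈ 0.254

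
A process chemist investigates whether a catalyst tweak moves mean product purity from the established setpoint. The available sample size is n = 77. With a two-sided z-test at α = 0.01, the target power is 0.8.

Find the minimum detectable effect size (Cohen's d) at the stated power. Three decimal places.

Need Φ(δ − 2.576) = 0.8, so δ = 2.576 + 0.842 = 3.417.
(Lower-tail contribution to power is negligible for δ > 0.)
δ = d·√n ⇒ d = δ/√n = 3.417/√77 = 0.3895.

d ≈ 0.389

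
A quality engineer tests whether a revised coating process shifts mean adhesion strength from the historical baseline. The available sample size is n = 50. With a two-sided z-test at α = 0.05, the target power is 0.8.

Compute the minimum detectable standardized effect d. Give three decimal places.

Need Φ(δ − 1.960) = 0.8, so δ = 1.960 + 0.842 = 2.802.
(The second rejection-region term Φ(−δ − z_{α/2}) is negligible and dropped.)
δ = d·√n ⇒ d = δ/√n = 2.802/√50 = 0.3962.

d ≈ 0.396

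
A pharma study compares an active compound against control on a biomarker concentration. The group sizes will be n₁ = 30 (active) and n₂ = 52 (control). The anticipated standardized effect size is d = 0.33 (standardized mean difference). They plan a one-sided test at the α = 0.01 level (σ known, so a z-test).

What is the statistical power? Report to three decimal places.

Noncentrality parameter: δ = d / √(1/n₁ + 1/n₂) = 0.33 / √(1/30 + 1/52) = 1.4394
One-sided α = 0.01 → critical value z_{0.01} = 2.326.
Power = Φ(δ − 2.326) = Φ(-0.887) = 0.1875.

Power ≈ 0.188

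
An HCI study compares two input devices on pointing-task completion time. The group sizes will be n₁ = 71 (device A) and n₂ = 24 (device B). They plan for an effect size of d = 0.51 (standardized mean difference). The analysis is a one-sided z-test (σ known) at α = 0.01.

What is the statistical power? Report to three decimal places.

Power ≈ 0.434

Noncentrality parameter: δ = d / √(1/n₁ + 1/n₂) = 0.51 / √(1/71 + 1/24) = 2.1599
One-sided α = 0.01 → critical value z_{0.01} = 2.326.
Power = P(Z > 2.326 − δ) = Φ(-0.166) = 0.4339.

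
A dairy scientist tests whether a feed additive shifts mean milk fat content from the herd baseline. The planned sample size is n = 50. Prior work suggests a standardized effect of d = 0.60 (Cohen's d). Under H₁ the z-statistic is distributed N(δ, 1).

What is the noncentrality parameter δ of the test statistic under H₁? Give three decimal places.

δ ≈ 4.243

δ = d·√n = 0.60 × √50 = 4.2426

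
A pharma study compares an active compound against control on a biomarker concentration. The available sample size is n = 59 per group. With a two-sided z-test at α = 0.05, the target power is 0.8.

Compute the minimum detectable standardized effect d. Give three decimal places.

d ≈ 0.516

Need Φ(δ − 1.960) = 0.8, so δ = 1.960 + 0.842 = 2.802.
(Lower-tail contribution to power is negligible for δ > 0.)
δ = d·√(n/2) ⇒ d = δ/√(n/2) = 2.802/√(59/2) = 0.5158.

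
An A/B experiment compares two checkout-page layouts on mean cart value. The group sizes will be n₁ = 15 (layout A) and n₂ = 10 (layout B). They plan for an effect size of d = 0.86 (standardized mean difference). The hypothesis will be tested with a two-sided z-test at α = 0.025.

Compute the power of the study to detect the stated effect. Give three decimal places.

Noncentrality parameter: δ = d / √(1/n₁ + 1/n₂) = 0.86 / √(1/15 + 1/10) = 2.1066
Critical value for a two-sided test at α = 0.025: z_{α/2} = 2.241.
Power = Φ(δ − 2.241) + Φ(−δ − 2.241) = Φ(-0.135) + Φ(-4.348) = 0.4464 + 0.0000 = 0.4464.

Power ≈ 0.446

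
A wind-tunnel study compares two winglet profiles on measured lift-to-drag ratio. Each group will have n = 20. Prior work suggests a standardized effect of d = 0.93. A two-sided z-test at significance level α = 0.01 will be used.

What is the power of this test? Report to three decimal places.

Power ≈ 0.642

Noncentrality parameter: δ = d·√(n/2) = 0.93 × √(20/2) = 2.9409
Critical value for a two-sided test at α = 0.01: z_{α/2} = 2.576.
Power = Φ(δ − 2.576) + Φ(−δ − 2.576) = Φ(0.365) + Φ(-5.517) = 0.6425 + 0.0000 = 0.6425.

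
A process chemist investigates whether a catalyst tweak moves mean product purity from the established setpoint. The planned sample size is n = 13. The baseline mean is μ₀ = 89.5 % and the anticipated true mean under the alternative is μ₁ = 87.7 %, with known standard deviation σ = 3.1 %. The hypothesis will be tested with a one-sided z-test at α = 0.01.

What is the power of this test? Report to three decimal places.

Standardized effect: d = |μ₁ − μ₀| / σ = |87.7 − 89.5| / 3.1 = 0.5806
Noncentrality parameter: δ = d·√n = 0.5806 × √13 = 2.0935
Critical value for a one-sided test at α = 0.01: z_α = 2.326.
Power = Φ(δ − 2.326) = Φ(-0.233) = 0.4080.

Power ≈ 0.408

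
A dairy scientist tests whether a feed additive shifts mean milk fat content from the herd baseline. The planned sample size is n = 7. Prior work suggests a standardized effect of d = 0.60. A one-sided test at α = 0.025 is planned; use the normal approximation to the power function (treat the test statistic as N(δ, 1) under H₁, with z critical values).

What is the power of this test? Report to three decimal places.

Noncentrality parameter: δ = d·√n = 0.60 × √7 = 1.5875
Critical value for a one-sided test at α = 0.025: z_α = 1.960.
Power = Φ(δ − 1.960) = Φ(-0.373) = 0.3548.

Power ≈ 0.355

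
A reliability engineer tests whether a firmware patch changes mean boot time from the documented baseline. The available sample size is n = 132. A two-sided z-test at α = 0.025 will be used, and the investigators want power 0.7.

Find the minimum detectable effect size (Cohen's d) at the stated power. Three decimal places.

Required noncentrality: δ = z_{0.0125} + z_{0.30} = 2.241 + 0.524 = 2.766.
(The second rejection-region term Φ(−δ − z_{α/2}) is negligible and dropped.)
δ = d·√n ⇒ d = δ/√n = 2.766/√132 = 0.2407.

d ≈ 0.241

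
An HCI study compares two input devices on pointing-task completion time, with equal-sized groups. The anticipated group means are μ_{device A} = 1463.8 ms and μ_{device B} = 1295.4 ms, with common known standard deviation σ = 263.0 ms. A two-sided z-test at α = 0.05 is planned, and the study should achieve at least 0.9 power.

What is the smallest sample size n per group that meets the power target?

n = 52 per group

Standardized effect: d = |μ_{device A} − μ_{device B}| / σ = |1463.8 − 1295.4| / 263.0 = 0.6403
For power 0.9 need Φ(δ − z_{0.025}) = 0.9, so δ = z_{0.025} + z_{0.10} = 1.960 + 1.282 = 3.242.
(For δ > 0 the lower-tail rejection region contributes negligibly to power, so the one-term inversion is standard.)
δ = d·√(n/2) ⇒ n = 2(δ/d)² = 2 × (3.242 / 0.6403)² = 51.26.
Rounding up, n = 52 per group.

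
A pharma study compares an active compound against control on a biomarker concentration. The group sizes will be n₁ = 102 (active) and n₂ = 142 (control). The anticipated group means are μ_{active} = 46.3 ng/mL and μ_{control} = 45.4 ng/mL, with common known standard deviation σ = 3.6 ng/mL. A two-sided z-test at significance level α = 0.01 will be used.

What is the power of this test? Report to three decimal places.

Standardized effect: d = |μ_{active} − μ_{control}| / σ = |46.3 − 45.4| / 3.6 = 0.2500
Noncentrality parameter: δ = d / √(1/n₁ + 1/n₂) = 0.2500 / √(1/102 + 1/142) = 1.9261
Two-sided α = 0.01 → critical value z_{0.005} = 2.576.
Power = Φ(δ − 2.576) + Φ(−δ − 2.576) = Φ(-0.650) + Φ(-4.502) = 0.2579 + 0.0000 = 0.2580.

Power ≈ 0.258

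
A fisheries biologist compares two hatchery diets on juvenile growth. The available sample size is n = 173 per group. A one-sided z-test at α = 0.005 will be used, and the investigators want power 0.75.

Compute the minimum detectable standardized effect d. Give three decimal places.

d ≈ 0.349

Required noncentrality: δ = z_{0.005} + z_{0.25} = 2.576 + 0.674 = 3.250.
δ = d·√(n/2) ⇒ d = δ/√(n/2) = 3.250/√(173/2) = 0.3495.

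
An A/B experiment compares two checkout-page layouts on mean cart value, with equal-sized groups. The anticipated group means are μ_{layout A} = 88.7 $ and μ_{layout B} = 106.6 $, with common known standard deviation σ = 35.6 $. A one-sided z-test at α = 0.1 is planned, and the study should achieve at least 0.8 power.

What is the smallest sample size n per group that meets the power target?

Standardized effect: d = |μ_{layout A} − μ_{layout B}| / σ = |88.7 − 106.6| / 35.6 = 0.5028
Set Φ(δ − 1.282) = 0.8; then δ − 1.282 = Φ⁻¹(0.8) = 0.842, giving δ = 2.123.
δ = d·√(n/2) ⇒ n = 2(δ/d)² = 2 × (2.123 / 0.5028)² = 35.66.
Rounding up, n = 36 per group.

n = 36 per group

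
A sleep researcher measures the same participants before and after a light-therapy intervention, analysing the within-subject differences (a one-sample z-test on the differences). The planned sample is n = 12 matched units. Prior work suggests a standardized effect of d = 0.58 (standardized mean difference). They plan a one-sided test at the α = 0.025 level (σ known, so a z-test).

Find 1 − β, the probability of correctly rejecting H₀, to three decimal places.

Power ≈ 0.520

Noncentrality parameter: λ = d·√n = 0.58 × √12 = 2.0092
One-sided α = 0.025 → critical value z_{0.025} = 1.960.
Power = Φ(λ − 1.960) = Φ(0.049) = 0.5196.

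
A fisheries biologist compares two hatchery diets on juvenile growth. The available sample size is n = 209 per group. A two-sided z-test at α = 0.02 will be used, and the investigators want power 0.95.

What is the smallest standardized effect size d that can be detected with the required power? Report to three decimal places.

Required noncentrality: δ = z_{0.01} + z_{0.05} = 2.326 + 1.645 = 3.971.
(The second rejection-region term Φ(−δ − z_{α/2}) is negligible and dropped.)
δ = d·√(n/2) ⇒ d = δ/√(n/2) = 3.971/√(209/2) = 0.3885.

d ≈ 0.388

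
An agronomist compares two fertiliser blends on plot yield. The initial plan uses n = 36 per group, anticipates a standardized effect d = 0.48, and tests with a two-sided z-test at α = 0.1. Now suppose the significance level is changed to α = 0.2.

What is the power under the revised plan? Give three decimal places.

Power ≈ 0.775

δ = d·√(n/2) = 0.48 × √(36/2) = 2.0365 (unchanged). New critical value: z_{0.1} = 1.282.
Revised power = Φ(δ − 1.282) + Φ(−δ − 1.282) = Φ(0.755) + Φ(-3.318) = 0.7749 + 0.0005 = 0.7753.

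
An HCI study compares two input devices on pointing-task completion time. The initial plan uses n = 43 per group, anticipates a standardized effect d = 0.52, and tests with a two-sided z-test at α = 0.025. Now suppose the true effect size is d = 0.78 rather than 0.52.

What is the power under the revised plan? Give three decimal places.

With d = 0.78: δ = d·√(n/2) = 0.78 × √(43/2) = 3.6167. Critical value z_{0.0125} = 2.241.
Revised power = Φ(δ − 2.241) + Φ(−δ − 2.241) = Φ(1.375) + Φ(-5.858) = 0.9155 + 0.0000 = 0.9155.

Power ≈ 0.915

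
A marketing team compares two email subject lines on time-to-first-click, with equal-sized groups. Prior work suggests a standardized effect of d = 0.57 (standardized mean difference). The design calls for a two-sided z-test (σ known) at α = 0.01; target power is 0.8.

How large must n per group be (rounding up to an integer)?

Set Φ(δ − 2.576) = 0.8; then δ − 2.576 = Φ⁻¹(0.8) = 0.842, giving δ = 3.417.
(Ignoring the negligible lower-tail rejection probability gives the usual closed-form inversion.)
δ = d·√(n/2) ⇒ n = 2(δ/d)² = 2 × (3.417 / 0.57)² = 71.89.
Round up to the next whole unit.

n = 72 per group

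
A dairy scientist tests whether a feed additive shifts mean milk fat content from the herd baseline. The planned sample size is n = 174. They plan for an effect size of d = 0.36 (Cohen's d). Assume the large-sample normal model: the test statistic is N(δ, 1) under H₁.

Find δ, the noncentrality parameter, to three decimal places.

The noncentrality parameter scales effect size by the design's sample-size factor: δ = d·√n = 0.36 × √174 = 4.7487

δ ≈ 4.749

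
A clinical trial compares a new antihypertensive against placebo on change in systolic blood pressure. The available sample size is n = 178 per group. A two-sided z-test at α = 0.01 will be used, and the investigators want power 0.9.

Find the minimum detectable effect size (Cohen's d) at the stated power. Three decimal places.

d ≈ 0.409

Required noncentrality: δ = z_{0.005} + z_{0.10} = 2.576 + 1.282 = 3.857.
(The second rejection-region term Φ(−δ − z_{α/2}) is negligible and dropped.)
δ = d·√(n/2) ⇒ d = δ/√(n/2) = 3.857/√(178/2) = 0.4089.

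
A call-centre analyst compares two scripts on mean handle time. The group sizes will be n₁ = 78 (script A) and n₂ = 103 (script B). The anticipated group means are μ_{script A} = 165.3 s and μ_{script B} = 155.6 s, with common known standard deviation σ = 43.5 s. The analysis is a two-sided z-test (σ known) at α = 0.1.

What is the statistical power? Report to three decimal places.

Standardized effect: d = |μ_{script A} − μ_{script B}| / σ = |165.3 − 155.6| / 43.5 = 0.2230
Noncentrality parameter: δ = d / √(1/n₁ + 1/n₂) = 0.2230 / √(1/78 + 1/103) = 1.4856
Critical value for a two-sided test at α = 0.1: z_{α/2} = 1.645.
Power = Φ(δ − 1.645) + Φ(−δ − 1.645) = Φ(-0.159) + Φ(-3.130) = 0.4367 + 0.0009 = 0.4376.

Power ≈ 0.438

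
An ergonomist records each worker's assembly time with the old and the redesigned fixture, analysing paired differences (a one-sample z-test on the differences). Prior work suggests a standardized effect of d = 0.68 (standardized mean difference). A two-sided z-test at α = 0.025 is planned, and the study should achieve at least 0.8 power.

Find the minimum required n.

n = 21

For power 0.8 need Φ(δ − z_{0.0125}) = 0.8, so δ = z_{0.0125} + z_{0.20} = 2.241 + 0.842 = 3.083.
(The Φ(−δ − z_{α/2}) term is vanishingly small for δ > 0 and is dropped in the standard sample-size formula.)
δ = d·√n ⇒ n = (δ/d)² = (3.083 / 0.68)² = 20.56.
Round up to the next whole unit.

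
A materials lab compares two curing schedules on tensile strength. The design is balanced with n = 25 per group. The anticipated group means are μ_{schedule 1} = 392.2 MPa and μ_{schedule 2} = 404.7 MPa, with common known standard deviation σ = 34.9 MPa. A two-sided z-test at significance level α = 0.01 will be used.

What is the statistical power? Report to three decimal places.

Standardized effect: d = |μ_{schedule 1} − μ_{schedule 2}| / σ = |392.2 − 404.7| / 34.9 = 0.3582
Noncentrality parameter: δ = d·√(n/2) = 0.3582 × √(25/2) = 1.2663
Two-sided α = 0.01 → critical value z_{0.005} = 2.576.
Power = Φ(δ − 2.576) + Φ(−δ − 2.576) = Φ(-1.310) + Φ(-3.842) = 0.0952 + 0.0001 = 0.0952.

Power ≈ 0.095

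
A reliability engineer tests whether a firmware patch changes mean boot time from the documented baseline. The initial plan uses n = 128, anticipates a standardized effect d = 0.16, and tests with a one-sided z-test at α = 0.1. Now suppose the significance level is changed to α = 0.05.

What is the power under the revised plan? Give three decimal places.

Power ≈ 0.566

δ = d·√n = 0.16 × √128 = 1.8102 (unchanged). New critical value: z_{0.05} = 1.645.
Revised power = Φ(δ − 1.645) = Φ(0.165) = 0.5657.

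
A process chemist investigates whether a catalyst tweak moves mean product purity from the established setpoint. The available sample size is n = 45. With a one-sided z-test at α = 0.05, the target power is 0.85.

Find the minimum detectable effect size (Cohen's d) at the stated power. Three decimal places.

Required noncentrality: δ = z_{0.05} + z_{0.15} = 1.645 + 1.036 = 2.681.
δ = d·√n ⇒ d = δ/√n = 2.681/√45 = 0.3997.

d ≈ 0.400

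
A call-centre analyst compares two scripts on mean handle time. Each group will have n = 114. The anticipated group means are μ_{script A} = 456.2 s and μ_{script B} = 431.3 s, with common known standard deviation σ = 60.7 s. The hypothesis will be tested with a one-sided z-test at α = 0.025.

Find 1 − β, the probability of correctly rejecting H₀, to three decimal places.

Standardized effect: d = |μ_{script A} − μ_{script B}| / σ = |456.2 − 431.3| / 60.7 = 0.4102
Noncentrality parameter: δ = d·√(n/2) = 0.4102 × √(114/2) = 3.0970
Critical value for a one-sided test at α = 0.025: z_α = 1.960.
Power = P(Z > 1.960 − δ) = Φ(1.137) = 0.8722.

Power ≈ 0.872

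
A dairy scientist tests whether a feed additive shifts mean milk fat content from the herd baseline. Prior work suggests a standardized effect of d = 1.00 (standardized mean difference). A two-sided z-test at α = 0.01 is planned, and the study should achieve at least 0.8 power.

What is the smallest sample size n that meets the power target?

Set Φ(δ − 2.576) = 0.8; then δ − 2.576 = Φ⁻¹(0.8) = 0.842, giving δ = 3.417.
(For δ > 0 the lower-tail rejection region contributes negligibly to power, so the one-term inversion is standard.)
δ = d·√n ⇒ n = (δ/d)² = (3.417 / 1.00)² = 11.68.
Round up to the next whole unit.

n = 12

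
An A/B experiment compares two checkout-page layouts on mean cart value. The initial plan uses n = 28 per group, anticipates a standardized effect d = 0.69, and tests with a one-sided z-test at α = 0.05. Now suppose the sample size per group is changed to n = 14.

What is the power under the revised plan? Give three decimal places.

With n = 14 per group: δ = d·√(n/2) = 0.69 × √(14/2) = 1.8256. Critical value z_{0.05} = 1.645.
Revised power = P(Z > 1.645 − δ) = Φ(0.181) = 0.5717.

Power ≈ 0.572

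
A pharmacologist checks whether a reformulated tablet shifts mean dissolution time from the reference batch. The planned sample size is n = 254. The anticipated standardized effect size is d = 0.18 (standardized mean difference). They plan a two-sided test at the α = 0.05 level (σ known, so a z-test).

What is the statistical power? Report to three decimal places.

Power ≈ 0.818

Noncentrality parameter: δ = d·√n = 0.18 × √254 = 2.8687
Two-sided α = 0.05 → critical value z_{0.025} = 1.960.
Power = Φ(δ − 1.960) + Φ(−δ − 1.960) = Φ(0.909) + Φ(-4.829) = 0.8183 + 0.0000 = 0.8183.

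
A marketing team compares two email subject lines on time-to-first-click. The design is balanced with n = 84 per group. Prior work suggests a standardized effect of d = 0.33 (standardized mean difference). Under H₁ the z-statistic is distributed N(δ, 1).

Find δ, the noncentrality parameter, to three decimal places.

The noncentrality parameter scales effect size by the design's sample-size factor: δ = d·√(n/2) = 0.33 × √(84/2) = 2.1386

δ ≈ 2.139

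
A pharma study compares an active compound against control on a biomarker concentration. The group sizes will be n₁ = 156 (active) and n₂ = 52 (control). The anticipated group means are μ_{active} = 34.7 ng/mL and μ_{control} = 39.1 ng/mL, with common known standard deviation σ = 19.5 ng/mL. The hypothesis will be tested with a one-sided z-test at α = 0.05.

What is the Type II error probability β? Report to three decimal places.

Standardized effect: d = |μ_{active} − μ_{control}| / σ = |34.7 − 39.1| / 19.5 = 0.2256
Noncentrality parameter: δ = d / √(1/n₁ + 1/n₂) = 0.2256 / √(1/156 + 1/52) = 1.4091
One-sided α = 0.05 → critical value z_{0.05} = 1.645.
Power = P(Z > 1.645 − δ) = Φ(-0.236) = 0.4068.
Type II error: β = 1 − power = 1 − 0.4068 = 0.5932.

β ≈ 0.593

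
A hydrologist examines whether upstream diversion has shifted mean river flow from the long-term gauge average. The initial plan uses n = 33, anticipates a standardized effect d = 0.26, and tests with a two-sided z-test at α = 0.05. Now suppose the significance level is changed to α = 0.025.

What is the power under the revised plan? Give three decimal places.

Power ≈ 0.227

δ = d·√n = 0.26 × √33 = 1.4936 (unchanged). New critical value: z_{0.0125} = 2.241.
Revised power = Φ(δ − 2.241) + Φ(−δ − 2.241) = Φ(-0.748) + Φ(-3.735) = 0.2273 + 0.0001 = 0.2274.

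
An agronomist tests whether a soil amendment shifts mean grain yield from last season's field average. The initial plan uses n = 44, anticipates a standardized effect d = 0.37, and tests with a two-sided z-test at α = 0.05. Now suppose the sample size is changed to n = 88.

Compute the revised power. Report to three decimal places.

Power ≈ 0.935

With n = 88: δ = d·√n = 0.37 × √88 = 3.4709. Critical value z_{0.025} = 1.960.
Revised power = Φ(δ − 1.960) + Φ(−δ − 1.960) = Φ(1.511) + Φ(-5.431) = 0.9346 + 0.0000 = 0.9346.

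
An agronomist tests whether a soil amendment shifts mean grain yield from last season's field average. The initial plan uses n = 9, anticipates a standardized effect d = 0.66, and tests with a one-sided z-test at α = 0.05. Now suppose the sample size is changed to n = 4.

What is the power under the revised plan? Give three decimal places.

With n = 4: δ = d·√n = 0.66 × √4 = 1.3200. Critical value z_{0.05} = 1.645.
Revised power = Φ(δ − 1.645) = Φ(-0.325) = 0.3726.

Power ≈ 0.373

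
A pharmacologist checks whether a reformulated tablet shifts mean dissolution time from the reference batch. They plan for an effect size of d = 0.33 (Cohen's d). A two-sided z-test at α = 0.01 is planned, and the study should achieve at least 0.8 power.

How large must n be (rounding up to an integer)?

n = 108

For power 0.8 need Φ(δ − z_{0.005}) = 0.8, so δ = z_{0.005} + z_{0.20} = 2.576 + 0.842 = 3.417.
(The Φ(−δ − z_{α/2}) term is vanishingly small for δ > 0 and is dropped in the standard sample-size formula.)
δ = d·√n ⇒ n = (δ/d)² = (3.417 / 0.33)² = 107.24.
Rounding up, n = 108.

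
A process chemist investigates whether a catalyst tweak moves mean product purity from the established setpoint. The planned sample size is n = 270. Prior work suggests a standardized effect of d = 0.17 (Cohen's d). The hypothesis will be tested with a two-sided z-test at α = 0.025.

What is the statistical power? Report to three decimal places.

Power ≈ 0.710

Noncentrality parameter: λ = d·√n = 0.17 × √270 = 2.7934
Critical value for a two-sided test at α = 0.025: z_{α/2} = 2.241.
Power = Φ(λ − 2.241) + Φ(−λ − 2.241) = Φ(0.552) + Φ(-5.035) = 0.7095 + 0.0000 = 0.7095.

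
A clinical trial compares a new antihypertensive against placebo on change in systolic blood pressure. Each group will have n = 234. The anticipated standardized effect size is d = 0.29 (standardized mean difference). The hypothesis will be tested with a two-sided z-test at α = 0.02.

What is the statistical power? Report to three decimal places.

Noncentrality parameter: δ = d·√(n/2) = 0.29 × √(234/2) = 3.1368
Critical value for a two-sided test at α = 0.02: z_{α/2} = 2.326.
Power = Φ(δ − 2.326) + Φ(−δ − 2.326) = Φ(0.810) + Φ(-5.463) = 0.7912 + 0.0000 = 0.7912.

Power ≈ 0.791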